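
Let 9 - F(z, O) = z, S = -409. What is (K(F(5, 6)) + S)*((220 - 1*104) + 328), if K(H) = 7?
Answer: -178488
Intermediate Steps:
F(z, O) = 9 - z
(K(F(5, 6)) + S)*((220 - 1*104) + 328) = (7 - 409)*((220 - 1*104) + 328) = -402*((220 - 104) + 328) = -402*(116 + 328) = -402*444 = -178488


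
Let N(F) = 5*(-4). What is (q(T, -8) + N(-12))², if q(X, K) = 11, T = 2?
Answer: 81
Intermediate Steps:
N(F) = -20
(q(T, -8) + N(-12))² = (11 - 20)² = (-9)² = 81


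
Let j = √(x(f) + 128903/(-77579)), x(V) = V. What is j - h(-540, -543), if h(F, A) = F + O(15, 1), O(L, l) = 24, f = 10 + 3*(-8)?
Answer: 516 + 3*I*√10473242579/77579 ≈ 516.0 + 3.9575*I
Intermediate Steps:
f = -14 (f = 10 - 24 = -14)
h(F, A) = 24 + F (h(F, A) = F + 24 = 24 + F)
j = 3*I*√10473242579/77579 (j = √(-14 + 128903/(-77579)) = √(-14 + 128903*(-1/77579)) = √(-14 - 128903/77579) = √(-1215009/77579) = 3*I*√10473242579/77579 ≈ 3.9575*I)
j - h(-540, -543) = 3*I*√10473242579/77579 - (24 - 540) = 3*I*√10473242579/77579 - 1*(-516) = 3*I*√10473242579/77579 + 516 = 516 + 3*I*√10473242579/77579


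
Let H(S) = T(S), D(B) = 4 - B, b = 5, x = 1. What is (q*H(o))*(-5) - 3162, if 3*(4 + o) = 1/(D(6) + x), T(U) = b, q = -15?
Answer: -2787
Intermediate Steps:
T(U) = 5
o = -13/3 (o = -4 + 1/(3*((4 - 1*6) + 1)) = -4 + 1/(3*((4 - 6) + 1)) = -4 + 1/(3*(-2 + 1)) = -4 + (⅓)/(-1) = -4 + (⅓)*(-1) = -4 - ⅓ = -13/3 ≈ -4.3333)
H(S) = 5
(q*H(o))*(-5) - 3162 = -15*5*(-5) - 3162 = -75*(-5) - 3162 = 375 - 3162 = -2787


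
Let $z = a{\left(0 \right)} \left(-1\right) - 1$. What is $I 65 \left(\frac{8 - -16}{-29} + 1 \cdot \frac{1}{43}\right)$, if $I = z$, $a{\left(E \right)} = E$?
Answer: $\frac{65195}{1247} \approx 52.281$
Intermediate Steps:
$z = -1$ ($z = 0 \left(-1\right) - 1 = 0 - 1 = -1$)
$I = -1$
$I 65 \left(\frac{8 - -16}{-29} + 1 \cdot \frac{1}{43}\right) = \left(-1\right) 65 \left(\frac{8 - -16}{-29} + 1 \cdot \frac{1}{43}\right) = - 65 \left(\left(8 + 16\right) \left(- \frac{1}{29}\right) + 1 \cdot \frac{1}{43}\right) = - 65 \left(24 \left(- \frac{1}{29}\right) + \frac{1}{43}\right) = - 65 \left(- \frac{24}{29} + \frac{1}{43}\right) = \left(-65\right) \left(- \frac{1003}{1247}\right) = \frac{65195}{1247}$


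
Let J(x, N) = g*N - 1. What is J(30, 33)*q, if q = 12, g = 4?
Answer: 1572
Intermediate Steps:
J(x, N) = -1 + 4*N (J(x, N) = 4*N - 1 = -1 + 4*N)
J(30, 33)*q = (-1 + 4*33)*12 = (-1 + 132)*12 = 131*12 = 1572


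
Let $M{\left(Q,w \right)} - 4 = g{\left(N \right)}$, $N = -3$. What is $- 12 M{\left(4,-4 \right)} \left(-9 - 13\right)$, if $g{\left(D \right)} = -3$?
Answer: $264$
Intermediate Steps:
$M{\left(Q,w \right)} = 1$ ($M{\left(Q,w \right)} = 4 - 3 = 1$)
$- 12 M{\left(4,-4 \right)} \left(-9 - 13\right) = \left(-12\right) 1 \left(-9 - 13\right) = \left(-12\right) \left(-22\right) = 264$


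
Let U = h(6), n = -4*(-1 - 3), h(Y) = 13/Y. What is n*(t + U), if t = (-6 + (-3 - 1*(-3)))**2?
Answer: 1832/3 ≈ 610.67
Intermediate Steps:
t = 36 (t = (-6 + (-3 + 3))**2 = (-6 + 0)**2 = (-6)**2 = 36)
n = 16 (n = -4*(-4) = -1*(-16) = 16)
U = 13/6 ≈ 2.1667
n*(t + U) = 16*(36 + 13/6) = 16*(229/6) = 1832/3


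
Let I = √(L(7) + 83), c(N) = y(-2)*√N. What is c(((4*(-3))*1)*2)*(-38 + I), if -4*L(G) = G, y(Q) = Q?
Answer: I*√6*(152 - 10*√13) ≈ 284.0*I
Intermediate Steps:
L(G) = -G/4
c(N) = -2*√N
I = 5*√13/2 (I = √(-¼*7 + 83) = √(-7/4 + 83) = √(325/4) = 5*√13/2 ≈ 9.0139)
c(((4*(-3))*1)*2)*(-38 + I) = (-2*√2*(2*I*√3))*(-38 + 5*√13/2) = (-2*2*I*√6)*(-38 + 5*√13/2) = (-4*I*√6)*(-38 + 5*√13/2) = -4*I*√6*(-38 + 5*√13/2)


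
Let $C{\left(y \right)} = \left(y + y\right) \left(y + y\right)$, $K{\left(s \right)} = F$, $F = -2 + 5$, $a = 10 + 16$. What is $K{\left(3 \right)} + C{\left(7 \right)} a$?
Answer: $5099$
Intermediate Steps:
$a = 26$
$F = 3$
$K{\left(s \right)} = 3$
$C{\left(y \right)} = 4 y^{2}$ ($C{\left(y \right)} = 2 y 2 y = 4 y^{2}$)
$K{\left(3 \right)} + C{\left(7 \right)} a = 3 + 4 \cdot 7^{2} \cdot 26 = 3 + 4 \cdot 49 \cdot 26 = 3 + 196 \cdot 26 = 3 + 5096 = 5099$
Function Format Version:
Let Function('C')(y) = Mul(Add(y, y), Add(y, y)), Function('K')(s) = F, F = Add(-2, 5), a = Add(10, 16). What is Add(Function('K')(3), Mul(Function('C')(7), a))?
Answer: 5099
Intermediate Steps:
a = 26
F = 3
Function('K')(s) = 3
Function('C')(y) = Mul(4, Pow(y, 2)) (Function('C')(y) = Mul(Mul(2, y), Mul(2, y)) = Mul(4, Pow(y, 2)))
Add(Function('K')(3), Mul(Function('C')(7), a)) = Add(3, Mul(Mul(4, Pow(7, 2)), 26)) = Add(3, Mul(Mul(4, 49), 26)) = Add(3, Mul(196, 26)) = Add(3, 5096) = 5099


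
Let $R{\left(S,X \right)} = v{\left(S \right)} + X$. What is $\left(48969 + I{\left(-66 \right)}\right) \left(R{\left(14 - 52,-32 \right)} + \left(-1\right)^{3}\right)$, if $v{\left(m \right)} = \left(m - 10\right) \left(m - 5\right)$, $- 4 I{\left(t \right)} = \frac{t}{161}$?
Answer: $\frac{32024911581}{322} \approx 9.9456 \cdot 10^{7}$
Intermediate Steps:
$I{\left(t \right)} = - \frac{t}{644}$ ($I{\left(t \right)} = - \frac{t \frac{1}{161}}{4} = - \frac{\frac{1}{161} t}{4} = - \frac{t}{644}$)
$v{\left(m \right)} = \left(-10 + m\right) \left(-5 + m\right)$
$R{\left(S,X \right)} = 50 + X + S^{2} - 15 S$ ($R{\left(S,X \right)} = \left(50 + S^{2} - 15 S\right) + X = 50 + X + S^{2} - 15 S$)
$\left(48969 + I{\left(-66 \right)}\right) \left(R{\left(14 - 52,-32 \right)} + \left(-1\right)^{3}\right) = \left(48969 - - \frac{33}{322}\right) \left(\left(50 - 32 + \left(14 - 52\right)^{2} - 15 \left(14 - 52\right)\right) + \left(-1\right)^{3}\right) = \left(48969 + \frac{33}{322}\right) \left(\left(50 - 32 + \left(14 - 52\right)^{2} - 15 \left(14 - 52\right)\right) - 1\right) = \frac{15768051 \left(\left(50 - 32 + \left(-38\right)^{2} - -570\right) - 1\right)}{322} = \frac{15768051 \left(\left(50 - 32 + 1444 + 570\right) - 1\right)}{322} = \frac{15768051 \left(2032 - 1\right)}{322} = \frac{15768051}{322} \cdot 2031 = \frac{32024911581}{322}$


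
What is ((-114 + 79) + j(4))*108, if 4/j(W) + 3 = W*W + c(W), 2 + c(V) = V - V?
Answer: -41148/11 ≈ -3740.7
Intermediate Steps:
c(V) = -2 (c(V) = -2 + (V - V) = -2 + 0 = -2)
j(W) = 4/(-5 + W²) (j(W) = 4/(-3 + (W*W - 2)) = 4/(-3 + (W² - 2)) = 4/(-3 + (-2 + W²)) = 4/(-5 + W²))
((-114 + 79) + j(4))*108 = ((-114 + 79) + 4/(-5 + 4²))*108 = (-35 + 4/(-5 + 16))*108 = (-35 + 4/11)*108 = -381/11*108 = -41148/11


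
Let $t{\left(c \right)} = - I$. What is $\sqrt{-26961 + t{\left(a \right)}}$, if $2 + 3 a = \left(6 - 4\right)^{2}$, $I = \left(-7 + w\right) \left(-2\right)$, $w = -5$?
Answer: $i \sqrt{26985} \approx 164.27 i$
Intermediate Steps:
$I = 24$ ($I = \left(-7 - 5\right) \left(-2\right) = \left(-12\right) \left(-2\right) = 24$)
$a = \frac{2}{3}$ ($a = - \frac{2}{3} + \frac{\left(6 - 4\right)^{2}}{3} = - \frac{2}{3} + \frac{2^{2}}{3} = - \frac{2}{3} + \frac{1}{3} \cdot 4 = - \frac{2}{3} + \frac{4}{3} = \frac{2}{3} \approx 0.66667$)
$t{\left(c \right)} = -24$ ($t{\left(c \right)} = \left(-1\right) 24 = -24$)
$\sqrt{-26961 + t{\left(a \right)}} = \sqrt{-26961 - 24} = \sqrt{-26985} = i \sqrt{26985}$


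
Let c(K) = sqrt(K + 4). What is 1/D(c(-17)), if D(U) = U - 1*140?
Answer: -140/19613 - I*sqrt(13)/19613 ≈ -0.0071381 - 0.00018383*I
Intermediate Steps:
c(K) = sqrt(4 + K)
D(U) = -140 + U (D(U) = U - 140 = -140 + U)
1/D(c(-17)) = 1/(-140 + sqrt(4 - 17)) = 1/(-140 + sqrt(-13)) = 1/(-140 + I*sqrt(13))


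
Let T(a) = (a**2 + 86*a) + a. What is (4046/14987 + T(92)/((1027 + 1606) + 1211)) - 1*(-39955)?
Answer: 82216822410/2057501 ≈ 39960.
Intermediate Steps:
T(a) = a**2 + 87*a
(4046/14987 + T(92)/((1027 + 1606) + 1211)) - 1*(-39955) = (4046/14987 + (92*(87 + 92))/((1027 + 1606) + 1211)) - 1*(-39955) = (4046*(1/14987) + (92*179)/(2633 + 1211)) + 39955 = (578/2141 + 16468/3844) + 39955 = (578/2141 + 16468*(1/3844)) + 39955 = (578/2141 + 4117/961) + 39955 = 9369955/2057501 + 39955 = 82216822410/2057501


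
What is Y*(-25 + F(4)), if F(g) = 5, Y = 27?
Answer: -540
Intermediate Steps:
Y*(-25 + F(4)) = 27*(-25 + 5) = 27*(-20) = -540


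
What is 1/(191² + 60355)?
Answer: 1/96836 ≈ 1.0327e-5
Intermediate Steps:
1/(191² + 60355) = 1/(36481 + 60355) = 1/96836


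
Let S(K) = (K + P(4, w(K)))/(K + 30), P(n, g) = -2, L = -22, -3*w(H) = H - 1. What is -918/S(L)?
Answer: 306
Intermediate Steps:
w(H) = 1/3 - H/3 (w(H) = -(H - 1)/3 = -(-1 + H)/3 = 1/3 - H/3)
S(K) = (-2 + K)/(30 + K) (S(K) = (K - 2)/(K + 30) = (-2 + K)/(30 + K))
-918/S(L) = -918*(30 - 22)/(-2 - 22) = -918/(-24/8) = -918/((1/8)*(-24)) = -918/(-3) = -918*(-1/3) = 306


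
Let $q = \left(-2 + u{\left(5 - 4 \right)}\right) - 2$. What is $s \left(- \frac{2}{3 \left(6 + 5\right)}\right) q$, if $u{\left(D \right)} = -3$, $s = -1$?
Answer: $- \frac{14}{33} \approx -0.42424$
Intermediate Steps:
$q = -7$ ($q = \left(-2 - 3\right) - 2 = -5 - 2 = -7$)
$s \left(- \frac{2}{3 \left(6 + 5\right)}\right) q = - \frac{-2}{3 \left(6 + 5\right)} \left(-7\right) = - \frac{-2}{3 \cdot 11} \left(-7\right) = - \frac{-2}{33} \left(-7\right) = \left(-1\right) \left(- \frac{2}{33}\right) \left(-7\right) = \frac{2}{33} \left(-7\right) = - \frac{14}{33}$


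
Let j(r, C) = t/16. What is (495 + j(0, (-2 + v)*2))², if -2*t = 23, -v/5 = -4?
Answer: 250177489/1024 ≈ 2.4431e+5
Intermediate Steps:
v = 20 (v = -5*(-4) = 20)
t = -23/2 (t = -½*23 = -23/2 ≈ -11.500)
j(r, C) = -23/32 (j(r, C) = -23/2/16 = -23/2*1/16 = -23/32)
(495 + j(0, (-2 + v)*2))² = (495 - 23/32)² = (15817/32)² = 250177489/1024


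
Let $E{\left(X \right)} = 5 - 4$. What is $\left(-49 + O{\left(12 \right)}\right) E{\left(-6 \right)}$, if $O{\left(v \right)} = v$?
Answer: $-37$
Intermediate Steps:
$E{\left(X \right)} = 1$ ($E{\left(X \right)} = 5 - 4 = 1$)
$\left(-49 + O{\left(12 \right)}\right) E{\left(-6 \right)} = \left(-49 + 12\right) 1 = \left(-37\right) 1 = -37$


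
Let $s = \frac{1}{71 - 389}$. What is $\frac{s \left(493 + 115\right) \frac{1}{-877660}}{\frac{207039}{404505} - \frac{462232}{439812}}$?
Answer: $- \frac{1317823356}{326145428525987} \approx -4.0406 \cdot 10^{-6}$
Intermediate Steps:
$s = - \frac{1}{318}$ ($s = \frac{1}{-318} = - \frac{1}{318} \approx -0.0031447$)
$\frac{s \left(493 + 115\right) \frac{1}{-877660}}{\frac{207039}{404505} - \frac{462232}{439812}} = \frac{- \frac{493 + 115}{318} \frac{1}{-877660}}{\frac{207039}{404505} - \frac{462232}{439812}} = \frac{\left(- \frac{1}{318}\right) 608 \left(- \frac{1}{877660}\right)}{207039 \cdot \frac{1}{404505} - \frac{6082}{5787}} = \frac{\left(- \frac{304}{159}\right) \left(- \frac{1}{877660}\right)}{\frac{69013}{134835} - \frac{6082}{5787}} = \frac{76}{34886985 \left(- \frac{140229413}{260096715}\right)} = \frac{76}{34886985} \left(- \frac{260096715}{140229413}\right) = - \frac{1317823356}{326145428525987}$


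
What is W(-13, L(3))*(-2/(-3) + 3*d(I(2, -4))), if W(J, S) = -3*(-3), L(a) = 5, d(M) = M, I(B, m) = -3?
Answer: -75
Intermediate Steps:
W(J, S) = 9
W(-13, L(3))*(-2/(-3) + 3*d(I(2, -4))) = 9*(-2/(-3) + 3*(-3)) = 9*(-2*(-⅓) - 9) = 9*(⅔ - 9) = 9*(-25/3) = -75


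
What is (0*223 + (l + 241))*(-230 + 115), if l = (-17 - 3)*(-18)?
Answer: -69115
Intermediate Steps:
l = 360 (l = -20*(-18) = 360)
(0*223 + (l + 241))*(-230 + 115) = (0*223 + (360 + 241))*(-230 + 115) = (0 + 601)*(-115) = 601*(-115) = -69115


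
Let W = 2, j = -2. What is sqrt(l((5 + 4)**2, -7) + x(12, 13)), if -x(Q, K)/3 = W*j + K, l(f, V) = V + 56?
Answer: sqrt(22) ≈ 4.6904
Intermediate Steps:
l(f, V) = 56 + V
x(Q, K) = 12 - 3*K (x(Q, K) = -3*(2*(-2) + K) = -3*(-4 + K) = 12 - 3*K)
sqrt(l((5 + 4)**2, -7) + x(12, 13)) = sqrt((56 - 7) + (12 - 3*13)) = sqrt(49 + (12 - 39)) = sqrt(49 - 27) = sqrt(22)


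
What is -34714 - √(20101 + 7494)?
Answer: -34714 - √27595 ≈ -34880.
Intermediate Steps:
-34714 - √(20101 + 7494) = -34714 - √27595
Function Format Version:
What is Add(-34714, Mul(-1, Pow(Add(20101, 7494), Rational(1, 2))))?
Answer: Add(-34714, Mul(-1, Pow(27595, Rational(1, 2)))) ≈ -34880.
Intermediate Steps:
Add(-34714, Mul(-1, Pow(Add(20101, 7494), Rational(1, 2)))) = Add(-34714, Mul(-1, Pow(27595, Rational(1, 2))))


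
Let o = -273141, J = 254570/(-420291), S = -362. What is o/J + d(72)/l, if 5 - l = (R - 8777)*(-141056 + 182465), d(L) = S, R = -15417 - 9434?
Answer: 159857408544268731227/354489197736490 ≈ 4.5095e+5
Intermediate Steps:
R = -24851
d(L) = -362
J = -254570/420291 (J = 254570*(-1/420291) = -254570/420291 ≈ -0.60570)
l = 1392501857 (l = 5 - (-24851 - 8777)*(-141056 + 182465) = 5 - (-33628)*41409 = 5 - 1*(-1392501852) = 5 + 1392501852 = 1392501857)
o/J + d(72)/l = -273141/(-254570/420291) - 362/1392501857 = -273141*(-420291/254570) - 362*1/1392501857 = 114798704031/254570 - 362/1392501857 = 159857408544268731227/354489197736490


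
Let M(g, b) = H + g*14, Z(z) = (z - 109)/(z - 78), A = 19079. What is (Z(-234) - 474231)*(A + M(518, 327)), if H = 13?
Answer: -487231387597/39 ≈ -1.2493e+10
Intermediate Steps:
Z(z) = (-109 + z)/(-78 + z)
M(g, b) = 13 + 14*g (M(g, b) = 13 + g*14 = 13 + 14*g)
(Z(-234) - 474231)*(A + M(518, 327)) = ((-109 - 234)/(-78 - 234) - 474231)*(19079 + (13 + 14*518)) = (-343/(-312) - 474231)*(19079 + (13 + 7252)) = (-1/312*(-343) - 474231)*(19079 + 7265) = (343/312 - 474231)*26344 = -147959729/312*26344 = -487231387597/39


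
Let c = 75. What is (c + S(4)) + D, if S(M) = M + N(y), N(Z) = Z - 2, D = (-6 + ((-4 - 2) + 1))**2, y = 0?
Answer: 198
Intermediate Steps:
D = 121 (D = (-6 + (-6 + 1))**2 = (-6 - 5)**2 = (-11)**2 = 121)
N(Z) = -2 + Z
S(M) = -2 + M (S(M) = M + (-2 + 0) = M - 2 = -2 + M)
(c + S(4)) + D = (75 + (-2 + 4)) + 121 = (75 + 2) + 121 = 77 + 121 = 198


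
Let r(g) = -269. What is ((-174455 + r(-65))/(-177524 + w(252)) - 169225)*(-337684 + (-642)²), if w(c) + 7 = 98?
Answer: -2236330871730480/177433 ≈ -1.2604e+10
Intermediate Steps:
w(c) = 91 (w(c) = -7 + 98 = 91)
((-174455 + r(-65))/(-177524 + w(252)) - 169225)*(-337684 + (-642)²) = ((-174455 - 269)/(-177524 + 91) - 169225)*(-337684 + (-642)²) = (-174724/(-177433) - 169225)*(-337684 + 412164) = (-174724*(-1/177433) - 169225)*74480 = (174724/177433 - 169225)*74480 = -30025924701/177433*74480 = -2236330871730480/177433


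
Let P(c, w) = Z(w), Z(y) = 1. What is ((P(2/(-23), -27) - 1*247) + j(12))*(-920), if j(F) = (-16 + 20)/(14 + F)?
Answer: 2940320/13 ≈ 2.2618e+5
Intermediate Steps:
P(c, w) = 1
j(F) = 4/(14 + F)
((P(2/(-23), -27) - 1*247) + j(12))*(-920) = ((1 - 1*247) + 4/(14 + 12))*(-920) = ((1 - 247) + 4/26)*(-920) = (-246 + 4*(1/26))*(-920) = (-246 + 2/13)*(-920) = -3196/13*(-920) = 2940320/13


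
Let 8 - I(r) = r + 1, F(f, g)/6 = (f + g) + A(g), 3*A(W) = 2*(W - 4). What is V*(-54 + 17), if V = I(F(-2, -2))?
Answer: -2035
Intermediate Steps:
A(W) = -8/3 + 2*W/3 (A(W) = (2*(W - 4))/3 = (2*(-4 + W))/3 = (-8 + 2*W)/3 = -8/3 + 2*W/3)
F(f, g) = -16 + 6*f + 10*g (F(f, g) = 6*((f + g) + (-8/3 + 2*g/3)) = 6*(-8/3 + f + 5*g/3) = -16 + 6*f + 10*g)
I(r) = 7 - r (I(r) = 8 - (r + 1) = 8 - (1 + r) = 8 + (-1 - r) = 7 - r)
V = 55 (V = 7 - (-16 + 6*(-2) + 10*(-2)) = 7 - (-16 - 12 - 20) = 7 - 1*(-48) = 7 + 48 = 55)
V*(-54 + 17) = 55*(-54 + 17) = 55*(-37) = -2035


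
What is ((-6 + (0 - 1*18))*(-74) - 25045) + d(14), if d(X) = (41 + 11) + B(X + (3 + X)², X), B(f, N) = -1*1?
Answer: -23218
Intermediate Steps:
B(f, N) = -1
d(X) = 51 (d(X) = (41 + 11) - 1 = 52 - 1 = 51)
((-6 + (0 - 1*18))*(-74) - 25045) + d(14) = ((-6 + (0 - 1*18))*(-74) - 25045) + 51 = ((-6 + (0 - 18))*(-74) - 25045) + 51 = ((-6 - 18)*(-74) - 25045) + 51 = (-24*(-74) - 25045) + 51 = (1776 - 25045) + 51 = -23269 + 51 = -23218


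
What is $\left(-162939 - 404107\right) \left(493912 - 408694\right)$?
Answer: $-48322526028$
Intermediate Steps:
$\left(-162939 - 404107\right) \left(493912 - 408694\right) = \left(-567046\right) 85218 = -48322526028$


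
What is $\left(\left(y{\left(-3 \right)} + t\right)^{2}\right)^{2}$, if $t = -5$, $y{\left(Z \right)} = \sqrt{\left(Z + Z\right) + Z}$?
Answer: $\left(5 - 3 i\right)^{4} \approx -644.0 - 960.0 i$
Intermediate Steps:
$y{\left(Z \right)} = \sqrt{3} \sqrt{Z}$ ($y{\left(Z \right)} = \sqrt{2 Z + Z} = \sqrt{3 Z} = \sqrt{3} \sqrt{Z}$)
$\left(\left(y{\left(-3 \right)} + t\right)^{2}\right)^{2} = \left(\left(\sqrt{3} \sqrt{-3} - 5\right)^{2}\right)^{2} = \left(\left(\sqrt{3} i \sqrt{3} - 5\right)^{2}\right)^{2} = \left(\left(3 i - 5\right)^{2}\right)^{2} = \left(\left(-5 + 3 i\right)^{2}\right)^{2} = \left(-5 + 3 i\right)^{4}$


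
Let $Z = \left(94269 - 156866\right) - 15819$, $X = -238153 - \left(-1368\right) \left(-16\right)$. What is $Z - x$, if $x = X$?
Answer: $181625$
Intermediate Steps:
$X = -260041$ ($X = -238153 - 21888 = -260041$)
$x = -260041$
$Z = -78416$ ($Z = -62597 - 15819 = -78416$)
$Z - x = -78416 - -260041 = -78416 + 260041 = 181625$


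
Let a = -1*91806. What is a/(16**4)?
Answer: -45903/32768 ≈ -1.4008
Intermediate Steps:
a = -91806
a/(16**4) = -91806/(16**4) = -91806/65536 = -91806*1/65536 = -45903/32768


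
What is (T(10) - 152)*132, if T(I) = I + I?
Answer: -17424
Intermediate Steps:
T(I) = 2*I
(T(10) - 152)*132 = (2*10 - 152)*132 = (20 - 152)*132 = -132*132 = -17424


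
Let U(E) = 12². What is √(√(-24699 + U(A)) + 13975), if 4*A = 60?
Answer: √(13975 + I*√24555) ≈ 118.22 + 0.6628*I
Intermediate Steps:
A = 15 (A = (¼)*60 = 15)
U(E) = 144
√(√(-24699 + U(A)) + 13975) = √(√(-24699 + 144) + 13975) = √(√(-24555) + 13975) = √(I*√24555 + 13975) = √(13975 + I*√24555)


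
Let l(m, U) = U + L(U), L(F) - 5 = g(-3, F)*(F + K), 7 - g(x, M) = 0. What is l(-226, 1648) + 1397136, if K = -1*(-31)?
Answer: 1410542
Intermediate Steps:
g(x, M) = 7 (g(x, M) = 7 - 1*0 = 7 + 0 = 7)
K = 31
L(F) = 222 + 7*F (L(F) = 5 + 7*(F + 31) = 5 + 7*(31 + F) = 5 + (217 + 7*F) = 222 + 7*F)
l(m, U) = 222 + 8*U (l(m, U) = U + (222 + 7*U) = 222 + 8*U)
l(-226, 1648) + 1397136 = (222 + 8*1648) + 1397136 = (222 + 13184) + 1397136 = 13406 + 1397136 = 1410542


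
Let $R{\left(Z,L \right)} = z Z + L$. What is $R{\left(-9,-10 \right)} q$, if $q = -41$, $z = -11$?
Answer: $-3649$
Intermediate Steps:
$R{\left(Z,L \right)} = L - 11 Z$ ($R{\left(Z,L \right)} = - 11 Z + L = L - 11 Z$)
$R{\left(-9,-10 \right)} q = \left(-10 - -99\right) \left(-41\right) = \left(-10 + 99\right) \left(-41\right) = 89 \left(-41\right) = -3649$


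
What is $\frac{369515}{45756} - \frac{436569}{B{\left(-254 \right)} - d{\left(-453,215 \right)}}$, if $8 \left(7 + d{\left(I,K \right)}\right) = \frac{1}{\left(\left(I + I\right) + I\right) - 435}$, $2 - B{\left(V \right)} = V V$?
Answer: $\frac{628789181651173}{42361109009028} \approx 14.844$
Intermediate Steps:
$B{\left(V \right)} = 2 - V^{2}$ ($B{\left(V \right)} = 2 - V V = 2 - V^{2}$)
$d{\left(I,K \right)} = -7 + \frac{1}{8 \left(-435 + 3 I\right)}$ ($d{\left(I,K \right)} = -7 + \frac{1}{8 \left(\left(\left(I + I\right) + I\right) - 435\right)} = -7 + \frac{1}{8 \left(\left(2 I + I\right) - 435\right)} = -7 + \frac{1}{8 \left(3 I - 435\right)} = -7 + \frac{1}{8 \left(-435 + 3 I\right)}$)
$\frac{369515}{45756} - \frac{436569}{B{\left(-254 \right)} - d{\left(-453,215 \right)}} = \frac{369515}{45756} - \frac{436569}{\left(2 - \left(-254\right)^{2}\right) - \frac{24361 - -76104}{24 \left(-145 - 453\right)}} = 369515 \cdot \frac{1}{45756} - \frac{436569}{\left(2 - 64516\right) - \frac{24361 + 76104}{24 \left(-598\right)}} = \frac{369515}{45756} - \frac{436569}{\left(2 - 64516\right) - \frac{1}{24} \left(- \frac{1}{598}\right) 100465} = \frac{369515}{45756} - \frac{436569}{-64514 - - \frac{100465}{14352}} = \frac{369515}{45756} - \frac{436569}{-64514 + \frac{100465}{14352}} = \frac{369515}{45756} - \frac{436569}{- \frac{925804463}{14352}} = \frac{369515}{45756} - - \frac{6265638288}{925804463} = \frac{369515}{45756} + \frac{6265638288}{925804463} = \frac{628789181651173}{42361109009028}$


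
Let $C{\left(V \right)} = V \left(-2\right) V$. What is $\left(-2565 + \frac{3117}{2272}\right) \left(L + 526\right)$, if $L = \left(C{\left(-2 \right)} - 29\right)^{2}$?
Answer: $- \frac{11037546885}{2272} \approx -4.8581 \cdot 10^{6}$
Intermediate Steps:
$C{\left(V \right)} = - 2 V^{2}$ ($C{\left(V \right)} = - 2 V V = - 2 V^{2}$)
$L = 1369$ ($L = \left(- 2 \left(-2\right)^{2} - 29\right)^{2} = \left(\left(-2\right) 4 - 29\right)^{2} = \left(-8 - 29\right)^{2} = \left(-37\right)^{2} = 1369$)
$\left(-2565 + \frac{3117}{2272}\right) \left(L + 526\right) = \left(-2565 + \frac{3117}{2272}\right) \left(1369 + 526\right) = \left(-2565 + 3117 \cdot \frac{1}{2272}\right) 1895 = \left(-2565 + \frac{3117}{2272}\right) 1895 = \left(- \frac{5824563}{2272}\right) 1895 = - \frac{11037546885}{2272}$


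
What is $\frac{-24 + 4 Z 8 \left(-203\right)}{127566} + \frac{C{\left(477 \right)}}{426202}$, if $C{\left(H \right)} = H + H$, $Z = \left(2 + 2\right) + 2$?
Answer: $- \frac{1375015003}{4530740361} \approx -0.30349$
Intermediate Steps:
$Z = 6$ ($Z = 4 + 2 = 6$)
$C{\left(H \right)} = 2 H$
$\frac{-24 + 4 Z 8 \left(-203\right)}{127566} + \frac{C{\left(477 \right)}}{426202} = \frac{-24 + 4 \cdot 6 \cdot 8 \left(-203\right)}{127566} + \frac{2 \cdot 477}{426202} = \left(-24 + 24 \cdot 8 \left(-203\right)\right) \frac{1}{127566} + 954 \cdot \frac{1}{426202} = \left(-24 + 192 \left(-203\right)\right) \frac{1}{127566} + \frac{477}{213101} = \left(-24 - 38976\right) \frac{1}{127566} + \frac{477}{213101} = \left(-39000\right) \frac{1}{127566} + \frac{477}{213101} = - \frac{6500}{21261} + \frac{477}{213101} = - \frac{1375015003}{4530740361}$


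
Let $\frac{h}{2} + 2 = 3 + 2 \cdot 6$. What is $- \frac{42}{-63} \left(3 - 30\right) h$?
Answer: $-468$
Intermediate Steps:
$h = 26$ ($h = -4 + 2 \left(3 + 2 \cdot 6\right) = -4 + 2 \left(3 + 12\right) = -4 + 2 \cdot 15 = -4 + 30 = 26$)
$- \frac{42}{-63} \left(3 - 30\right) h = - \frac{42}{-63} \left(3 - 30\right) 26 = \left(-42\right) \left(- \frac{1}{63}\right) \left(-27\right) 26 = \frac{2}{3} \left(-27\right) 26 = \left(-18\right) 26 = -468$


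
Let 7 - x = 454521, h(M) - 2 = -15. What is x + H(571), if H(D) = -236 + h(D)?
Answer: -454763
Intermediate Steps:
h(M) = -13 (h(M) = 2 - 15 = -13)
H(D) = -249 (H(D) = -236 - 13 = -249)
x = -454514 (x = 7 - 1*454521 = 7 - 454521 = -454514)
x + H(571) = -454514 - 249 = -454763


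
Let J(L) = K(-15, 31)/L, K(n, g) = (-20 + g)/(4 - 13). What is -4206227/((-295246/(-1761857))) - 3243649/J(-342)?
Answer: -3029240255907941/3247706 ≈ -9.3273e+8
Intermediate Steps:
K(n, g) = 20/9 - g/9 (K(n, g) = (-20 + g)/(-9) = (-20 + g)*(-⅑) = 20/9 - g/9)
J(L) = -11/(9*L) (J(L) = (20/9 - ⅑*31)/L = (20/9 - 31/9)/L = -11/(9*L))
-4206227/((-295246/(-1761857))) - 3243649/J(-342) = -4206227/((-295246/(-1761857))) - 3243649/((-11/9/(-342))) = -4206227/((-295246*(-1/1761857))) - 3243649/((-11/9*(-1/342))) = -4206227/295246/1761857 - 3243649/11/3078 = -4206227*1761857/295246 - 3243649*3078/11 = -7410770483539/295246 - 9983951622/11 = -3029240255907941/3247706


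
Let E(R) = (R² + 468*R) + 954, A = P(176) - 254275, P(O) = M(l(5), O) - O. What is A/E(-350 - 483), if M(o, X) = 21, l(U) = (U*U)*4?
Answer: -254430/304999 ≈ -0.83420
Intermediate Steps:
l(U) = 4*U² (l(U) = U²*4 = 4*U²)
P(O) = 21 - O
A = -254430 (A = (21 - 1*176) - 254275 = (21 - 176) - 254275 = -155 - 254275 = -254430)
E(R) = 954 + R² + 468*R
A/E(-350 - 483) = -254430/(954 + (-350 - 483)² + 468*(-350 - 483)) = -254430/(954 + (-833)² + 468*(-833)) = -254430/(954 + 693889 - 389844) = -254430/304999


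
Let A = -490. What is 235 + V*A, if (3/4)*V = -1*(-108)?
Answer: -70325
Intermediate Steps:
V = 144 (V = 4*(-1*(-108))/3 = (4/3)*108 = 144)
235 + V*A = 235 + 144*(-490) = 235 - 70560 = -70325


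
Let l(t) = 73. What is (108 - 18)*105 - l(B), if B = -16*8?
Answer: 9377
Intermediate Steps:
B = -128
(108 - 18)*105 - l(B) = (108 - 18)*105 - 1*73 = 90*105 - 73 = 9450 - 73 = 9377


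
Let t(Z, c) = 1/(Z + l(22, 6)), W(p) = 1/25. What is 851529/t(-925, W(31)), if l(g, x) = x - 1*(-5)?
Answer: -778297506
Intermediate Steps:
W(p) = 1/25
l(g, x) = 5 + x (l(g, x) = x + 5 = 5 + x)
t(Z, c) = 1/(11 + Z) (t(Z, c) = 1/(Z + (5 + 6)) = 1/(Z + 11) = 1/(11 + Z))
851529/t(-925, W(31)) = 851529/(1/(11 - 925)) = 851529/(1/(-914)) = 851529/(-1/914) = 851529*(-914) = -778297506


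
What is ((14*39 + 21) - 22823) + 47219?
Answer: 24963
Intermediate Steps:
((14*39 + 21) - 22823) + 47219 = ((546 + 21) - 22823) + 47219 = (567 - 22823) + 47219 = -22256 + 47219 = 24963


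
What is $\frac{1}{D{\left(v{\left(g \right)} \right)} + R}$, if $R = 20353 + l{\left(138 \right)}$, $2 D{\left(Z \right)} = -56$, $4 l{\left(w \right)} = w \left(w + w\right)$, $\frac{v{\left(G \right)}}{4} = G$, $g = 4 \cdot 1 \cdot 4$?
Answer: $\frac{1}{29847} \approx 3.3504 \cdot 10^{-5}$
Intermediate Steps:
$g = 16$ ($g = 4 \cdot 4 = 16$)
$v{\left(G \right)} = 4 G$
$l{\left(w \right)} = \frac{w^{2}}{2}$ ($l{\left(w \right)} = \frac{w \left(w + w\right)}{4} = \frac{w 2 w}{4} = \frac{2 w^{2}}{4} = \frac{w^{2}}{2}$)
$D{\left(Z \right)} = -28$ ($D{\left(Z \right)} = \frac{1}{2} \left(-56\right) = -28$)
$R = 29875$ ($R = 20353 + \frac{138^{2}}{2} = 20353 + \frac{1}{2} \cdot 19044 = 20353 + 9522 = 29875$)
$\frac{1}{D{\left(v{\left(g \right)} \right)} + R} = \frac{1}{-28 + 29875} = \frac{1}{29847}$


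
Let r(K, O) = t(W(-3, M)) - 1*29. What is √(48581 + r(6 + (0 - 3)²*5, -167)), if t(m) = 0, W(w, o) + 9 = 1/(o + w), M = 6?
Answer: 34*√42 ≈ 220.35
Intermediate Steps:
W(w, o) = -9 + 1/(o + w)
r(K, O) = -29 (r(K, O) = 0 - 1*29 = 0 - 29 = -29)
√(48581 + r(6 + (0 - 3)²*5, -167)) = √(48581 - 29) = √48552 = 34*√42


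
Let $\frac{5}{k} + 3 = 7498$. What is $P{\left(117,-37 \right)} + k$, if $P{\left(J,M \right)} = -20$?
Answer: $- \frac{29979}{1499} \approx -19.999$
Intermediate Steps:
$k = \frac{1}{1499}$ ($k = \frac{5}{-3 + 7498} = \frac{5}{7495} = 5 \cdot \frac{1}{7495} = \frac{1}{1499} \approx 0.00066711$)
$P{\left(117,-37 \right)} + k = -20 + \frac{1}{1499} = - \frac{29979}{1499}$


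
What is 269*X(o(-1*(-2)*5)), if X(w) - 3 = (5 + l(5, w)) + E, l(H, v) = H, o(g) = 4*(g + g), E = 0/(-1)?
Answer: 3497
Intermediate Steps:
E = 0 (E = 0*(-1) = 0)
o(g) = 8*g (o(g) = 4*(2*g) = 8*g)
X(w) = 13 (X(w) = 3 + ((5 + 5) + 0) = 3 + (10 + 0) = 3 + 10 = 13)
269*X(o(-1*(-2)*5)) = 269*13 = 3497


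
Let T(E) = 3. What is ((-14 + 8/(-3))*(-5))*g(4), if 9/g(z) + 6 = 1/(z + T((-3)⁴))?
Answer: -5250/41 ≈ -128.05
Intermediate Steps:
g(z) = 9/(-6 + 1/(3 + z)) (g(z) = 9/(-6 + 1/(z + 3)) = 9/(-6 + 1/(3 + z)))
((-14 + 8/(-3))*(-5))*g(4) = ((-14 + 8/(-3))*(-5))*(9*(-3 - 1*4)/(17 + 6*4)) = ((-14 + 8*(-⅓))*(-5))*(9*(-3 - 4)/(17 + 24)) = ((-14 - 8/3)*(-5))*(9*(-7)/41) = (-50/3*(-5))*(9*(1/41)*(-7)) = (250/3)*(-63/41) = -5250/41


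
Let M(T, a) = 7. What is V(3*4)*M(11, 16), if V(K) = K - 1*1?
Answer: 77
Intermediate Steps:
V(K) = -1 + K (V(K) = K - 1 = -1 + K)
V(3*4)*M(11, 16) = (-1 + 3*4)*7 = (-1 + 12)*7 = 11*7 = 77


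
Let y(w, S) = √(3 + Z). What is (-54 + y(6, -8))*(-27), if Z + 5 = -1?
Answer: 1458 - 27*I*√3 ≈ 1458.0 - 46.765*I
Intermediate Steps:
Z = -6 (Z = -5 - 1 = -6)
y(w, S) = I*√3 (y(w, S) = √(3 - 6) = √(-3) = I*√3)
(-54 + y(6, -8))*(-27) = (-54 + I*√3)*(-27) = 1458 - 27*I*√3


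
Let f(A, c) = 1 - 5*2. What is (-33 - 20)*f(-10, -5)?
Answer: 477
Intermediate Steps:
f(A, c) = -9 (f(A, c) = 1 - 10 = -9)
(-33 - 20)*f(-10, -5) = (-33 - 20)*(-9) = -53*(-9) = 477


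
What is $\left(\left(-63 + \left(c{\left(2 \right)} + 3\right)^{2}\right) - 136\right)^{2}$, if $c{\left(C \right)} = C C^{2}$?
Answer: $6084$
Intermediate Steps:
$c{\left(C \right)} = C^{3}$
$\left(\left(-63 + \left(c{\left(2 \right)} + 3\right)^{2}\right) - 136\right)^{2} = \left(\left(-63 + \left(2^{3} + 3\right)^{2}\right) - 136\right)^{2} = \left(\left(-63 + \left(8 + 3\right)^{2}\right) - 136\right)^{2} = \left(\left(-63 + 11^{2}\right) - 136\right)^{2} = \left(\left(-63 + 121\right) - 136\right)^{2} = \left(58 - 136\right)^{2} = \left(-78\right)^{2} = 6084$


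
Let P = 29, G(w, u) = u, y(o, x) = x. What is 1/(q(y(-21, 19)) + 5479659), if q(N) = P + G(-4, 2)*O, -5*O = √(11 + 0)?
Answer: 34248050/187668628608389 + 5*√11/375337257216778 ≈ 1.8249e-7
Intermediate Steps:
O = -√11/5 (O = -√(11 + 0)/5 = -√11/5 ≈ -0.66333)
q(N) = 29 - 2*√11/5 (q(N) = 29 + 2*(-√11/5) = 29 - 2*√11/5)
1/(q(y(-21, 19)) + 5479659) = 1/((29 - 2*√11/5) + 5479659) = 1/(5479688 - 2*√11/5)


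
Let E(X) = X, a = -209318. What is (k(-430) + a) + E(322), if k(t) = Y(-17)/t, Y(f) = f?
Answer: -89868263/430 ≈ -2.0900e+5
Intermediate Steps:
k(t) = -17/t
(k(-430) + a) + E(322) = (-17/(-430) - 209318) + 322 = (-17*(-1/430) - 209318) + 322 = (17/430 - 209318) + 322 = -90006723/430 + 322 = -89868263/430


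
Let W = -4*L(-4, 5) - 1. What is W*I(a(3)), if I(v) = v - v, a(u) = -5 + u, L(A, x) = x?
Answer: 0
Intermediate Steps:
W = -21 (W = -4*5 - 1 = -20 - 1 = -21)
I(v) = 0
W*I(a(3)) = -21*0 = 0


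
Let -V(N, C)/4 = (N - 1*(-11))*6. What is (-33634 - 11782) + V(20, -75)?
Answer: -46160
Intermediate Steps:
V(N, C) = -264 - 24*N (V(N, C) = -4*(N - 1*(-11))*6 = -4*(N + 11)*6 = -4*(11 + N)*6 = -4*(66 + 6*N) = -264 - 24*N)
(-33634 - 11782) + V(20, -75) = (-33634 - 11782) + (-264 - 24*20) = -45416 + (-264 - 480) = -45416 - 744 = -46160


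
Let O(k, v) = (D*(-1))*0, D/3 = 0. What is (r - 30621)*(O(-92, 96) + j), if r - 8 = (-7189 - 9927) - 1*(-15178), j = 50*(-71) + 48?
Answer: 113993602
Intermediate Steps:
D = 0 (D = 3*0 = 0)
j = -3502 (j = -3550 + 48 = -3502)
O(k, v) = 0 (O(k, v) = (0*(-1))*0 = 0*0 = 0)
r = -1930 (r = 8 + ((-7189 - 9927) - 1*(-15178)) = 8 + (-17116 + 15178) = 8 - 1938 = -1930)
(r - 30621)*(O(-92, 96) + j) = (-1930 - 30621)*(0 - 3502) = -32551*(-3502) = 113993602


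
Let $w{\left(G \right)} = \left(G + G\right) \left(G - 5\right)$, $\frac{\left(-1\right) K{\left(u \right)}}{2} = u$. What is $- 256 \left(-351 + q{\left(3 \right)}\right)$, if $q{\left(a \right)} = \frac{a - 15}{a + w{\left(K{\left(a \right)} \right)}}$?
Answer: $\frac{4044544}{45} \approx 89879.0$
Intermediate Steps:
$K{\left(u \right)} = - 2 u$
$w{\left(G \right)} = 2 G \left(-5 + G\right)$
$q{\left(a \right)} = \frac{-15 + a}{a - 4 a \left(-5 - 2 a\right)}$ ($q{\left(a \right)} = \frac{a - 15}{a + 2 \left(- 2 a\right) \left(-5 - 2 a\right)} = \frac{-15 + a}{a - 4 a \left(-5 - 2 a\right)}$)
$- 256 \left(-351 + q{\left(3 \right)}\right) = - 256 \left(-351 + \frac{-15 + 3}{3 \left(21 + 8 \cdot 3\right)}\right) = - 256 \left(-351 + \frac{1}{3} \frac{1}{21 + 24} \left(-12\right)\right) = - 256 \left(-351 + \frac{1}{3} \cdot \frac{1}{45} \left(-12\right)\right) = - 256 \left(-351 - \frac{4}{45}\right) = \left(-256\right) \left(- \frac{15799}{45}\right) = \frac{4044544}{45}$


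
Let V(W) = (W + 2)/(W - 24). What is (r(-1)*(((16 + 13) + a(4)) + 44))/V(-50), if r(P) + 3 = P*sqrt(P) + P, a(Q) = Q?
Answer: -2849/6 - 2849*I/24 ≈ -474.83 - 118.71*I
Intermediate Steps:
r(P) = -3 + P + P**(3/2) (r(P) = -3 + (P*sqrt(P) + P) = -3 + (P**(3/2) + P) = -3 + (P + P**(3/2)) = -3 + P + P**(3/2))
V(W) = (2 + W)/(-24 + W)
(r(-1)*(((16 + 13) + a(4)) + 44))/V(-50) = ((-3 - 1 + (-1)**(3/2))*(((16 + 13) + 4) + 44))/(((2 - 50)/(-24 - 50))) = ((-3 - 1 - I)*((29 + 4) + 44))/((-48/(-74))) = ((-4 - I)*(33 + 44))/((-1/74*(-48))) = ((-4 - I)*77)/(24/37) = (-308 - 77*I)*(37/24) = -2849/6 - 2849*I/24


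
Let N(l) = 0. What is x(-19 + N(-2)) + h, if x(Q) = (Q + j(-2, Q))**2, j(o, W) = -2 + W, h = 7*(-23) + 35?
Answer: 1474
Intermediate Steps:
h = -126 (h = -161 + 35 = -126)
x(Q) = (-2 + 2*Q)**2 (x(Q) = (Q + (-2 + Q))**2 = (-2 + 2*Q)**2)
x(-19 + N(-2)) + h = 4*(-1 + (-19 + 0))**2 - 126 = 4*(-1 - 19)**2 - 126 = 4*(-20)**2 - 126 = 4*400 - 126 = 1600 - 126 = 1474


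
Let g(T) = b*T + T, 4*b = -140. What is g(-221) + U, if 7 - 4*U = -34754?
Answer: 64817/4 ≈ 16204.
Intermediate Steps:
U = 34761/4 (U = 7/4 - ¼*(-34754) = 7/4 + 17377/2 = 34761/4 ≈ 8690.3)
b = -35 (b = (¼)*(-140) = -35)
g(T) = -34*T (g(T) = -35*T + T = -34*T)
g(-221) + U = -34*(-221) + 34761/4 = 7514 + 34761/4 = 64817/4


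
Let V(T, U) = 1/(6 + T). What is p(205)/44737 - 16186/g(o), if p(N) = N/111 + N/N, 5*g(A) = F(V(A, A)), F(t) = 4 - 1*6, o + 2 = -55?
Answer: 200941380571/4965807 ≈ 40465.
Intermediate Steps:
o = -57 (o = -2 - 55 = -57)
F(t) = -2 (F(t) = 4 - 6 = -2)
g(A) = -2/5 (g(A) = (1/5)*(-2) = -2/5)
p(N) = 1 + N/111 (p(N) = N*(1/111) + 1 = N/111 + 1 = 1 + N/111)
p(205)/44737 - 16186/g(o) = (1 + (1/111)*205)/44737 - 16186/(-2/5) = (1 + 205/111)*(1/44737) - 16186*(-5/2) = (316/111)*(1/44737) + 40465 = 316/4965807 + 40465 = 200941380571/4965807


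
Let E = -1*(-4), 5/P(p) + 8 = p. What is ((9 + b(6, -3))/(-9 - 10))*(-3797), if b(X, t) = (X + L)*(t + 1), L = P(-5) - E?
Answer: 284775/247 ≈ 1152.9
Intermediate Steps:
P(p) = 5/(-8 + p)
E = 4
L = -57/13 (L = 5/(-8 - 5) - 1*4 = 5/(-13) - 4 = 5*(-1/13) - 4 = -5/13 - 4 = -57/13 ≈ -4.3846)
b(X, t) = (1 + t)*(-57/13 + X) (b(X, t) = (X - 57/13)*(t + 1) = (-57/13 + X)*(1 + t) = (1 + t)*(-57/13 + X))
((9 + b(6, -3))/(-9 - 10))*(-3797) = ((9 + (-57/13 + 6 - 57/13*(-3) + 6*(-3)))/(-9 - 10))*(-3797) = ((9 + (-57/13 + 6 + 171/13 - 18))/(-19))*(-3797) = ((9 - 42/13)*(-1/19))*(-3797) = ((75/13)*(-1/19))*(-3797) = -75/247*(-3797) = 284775/247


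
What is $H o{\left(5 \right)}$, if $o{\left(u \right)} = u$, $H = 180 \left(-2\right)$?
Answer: $-1800$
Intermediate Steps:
$H = -360$
$H o{\left(5 \right)} = \left(-360\right) 5 = -1800$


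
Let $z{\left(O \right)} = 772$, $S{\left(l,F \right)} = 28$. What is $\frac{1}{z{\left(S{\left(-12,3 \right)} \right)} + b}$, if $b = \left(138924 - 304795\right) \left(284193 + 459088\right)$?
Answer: $- \frac{1}{123288761979} \approx -8.111 \cdot 10^{-12}$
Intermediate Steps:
$b = -123288762751$ ($b = \left(-165871\right) 743281 = -123288762751$)
$\frac{1}{z{\left(S{\left(-12,3 \right)} \right)} + b} = \frac{1}{772 - 123288762751} = \frac{1}{-123288761979} = - \frac{1}{123288761979}$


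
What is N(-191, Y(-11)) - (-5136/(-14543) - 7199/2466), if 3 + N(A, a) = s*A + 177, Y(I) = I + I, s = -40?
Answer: 280325808613/35863038 ≈ 7816.6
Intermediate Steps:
Y(I) = 2*I
N(A, a) = 174 - 40*A (N(A, a) = -3 + (-40*A + 177) = -3 + (177 - 40*A) = 174 - 40*A)
N(-191, Y(-11)) - (-5136/(-14543) - 7199/2466) = (174 - 40*(-191)) - (-5136/(-14543) - 7199/2466) = (174 + 7640) - (-5136*(-1/14543) - 7199*1/2466) = 7814 - (5136/14543 - 7199/2466) = 7814 - 1*(-92029681/35863038) = 7814 + 92029681/35863038 = 280325808613/35863038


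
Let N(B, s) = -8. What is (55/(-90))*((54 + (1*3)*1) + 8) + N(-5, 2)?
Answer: -859/18 ≈ -47.722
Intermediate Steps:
(55/(-90))*((54 + (1*3)*1) + 8) + N(-5, 2) = (55/(-90))*((54 + (1*3)*1) + 8) - 8 = (55*(-1/90))*((54 + 3*1) + 8) - 8 = -11*((54 + 3) + 8)/18 - 8 = -11*(57 + 8)/18 - 8 = -11/18*65 - 8 = -715/18 - 8 = -859/18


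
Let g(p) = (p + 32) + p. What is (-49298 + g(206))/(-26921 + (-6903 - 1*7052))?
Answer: 24427/20438 ≈ 1.1952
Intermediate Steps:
g(p) = 32 + 2*p (g(p) = (32 + p) + p = 32 + 2*p)
(-49298 + g(206))/(-26921 + (-6903 - 1*7052)) = (-49298 + (32 + 2*206))/(-26921 + (-6903 - 1*7052)) = (-49298 + (32 + 412))/(-26921 + (-6903 - 7052)) = (-49298 + 444)/(-26921 - 13955) = -48854/(-40876) = -48854*(-1/40876) = 24427/20438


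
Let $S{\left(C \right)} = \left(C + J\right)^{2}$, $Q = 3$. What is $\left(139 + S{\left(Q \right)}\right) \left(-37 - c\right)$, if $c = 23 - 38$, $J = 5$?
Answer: $-4466$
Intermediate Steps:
$c = -15$
$S{\left(C \right)} = \left(5 + C\right)^{2}$ ($S{\left(C \right)} = \left(C + 5\right)^{2} = \left(5 + C\right)^{2}$)
$\left(139 + S{\left(Q \right)}\right) \left(-37 - c\right) = \left(139 + \left(5 + 3\right)^{2}\right) \left(-37 - -15\right) = \left(139 + 8^{2}\right) \left(-37 + 15\right) = \left(139 + 64\right) \left(-22\right) = 203 \left(-22\right) = -4466$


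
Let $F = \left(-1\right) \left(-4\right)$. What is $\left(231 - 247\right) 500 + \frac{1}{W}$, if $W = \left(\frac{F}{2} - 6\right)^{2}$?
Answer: $- \frac{127999}{16} \approx -7999.9$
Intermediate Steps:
$F = 4$
$W = 16$ ($W = \left(\frac{4}{2} - 6\right)^{2} = \left(4 \cdot \frac{1}{2} - 6\right)^{2} = \left(2 - 6\right)^{2} = \left(-4\right)^{2} = 16$)
$\left(231 - 247\right) 500 + \frac{1}{W} = \left(231 - 247\right) 500 + \frac{1}{16} = \left(-16\right) 500 + \frac{1}{16} = -8000 + \frac{1}{16} = - \frac{127999}{16}$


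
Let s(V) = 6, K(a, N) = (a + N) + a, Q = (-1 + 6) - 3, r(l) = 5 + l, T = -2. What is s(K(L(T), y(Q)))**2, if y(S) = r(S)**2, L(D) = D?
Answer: 36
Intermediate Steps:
Q = 2 (Q = 5 - 3 = 2)
y(S) = (5 + S)**2
K(a, N) = N + 2*a (K(a, N) = (N + a) + a = N + 2*a)
s(K(L(T), y(Q)))**2 = 6**2 = 36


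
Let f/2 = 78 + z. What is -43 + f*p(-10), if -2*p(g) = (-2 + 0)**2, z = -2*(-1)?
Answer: -363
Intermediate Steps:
z = 2
f = 160 (f = 2*(78 + 2) = 2*80 = 160)
p(g) = -2 (p(g) = -(-2 + 0)**2/2 = -1/2*(-2)**2 = -1/2*4 = -2)
-43 + f*p(-10) = -43 + 160*(-2) = -43 - 320 = -363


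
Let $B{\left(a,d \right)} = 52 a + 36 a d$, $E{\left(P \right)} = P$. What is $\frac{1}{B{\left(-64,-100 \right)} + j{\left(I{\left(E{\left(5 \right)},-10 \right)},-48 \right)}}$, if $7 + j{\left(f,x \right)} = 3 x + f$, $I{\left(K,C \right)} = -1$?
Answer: $\frac{1}{226920} \approx 4.4068 \cdot 10^{-6}$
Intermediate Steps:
$B{\left(a,d \right)} = 52 a + 36 a d$
$j{\left(f,x \right)} = -7 + f + 3 x$ ($j{\left(f,x \right)} = -7 + \left(3 x + f\right) = -7 + \left(f + 3 x\right) = -7 + f + 3 x$)
$\frac{1}{B{\left(-64,-100 \right)} + j{\left(I{\left(E{\left(5 \right)},-10 \right)},-48 \right)}} = \frac{1}{4 \left(-64\right) \left(13 + 9 \left(-100\right)\right) - 152} = \frac{1}{4 \left(-64\right) \left(13 - 900\right) - 152} = \frac{1}{4 \left(-64\right) \left(-887\right) - 152} = \frac{1}{227072 - 152} = \frac{1}{226920}$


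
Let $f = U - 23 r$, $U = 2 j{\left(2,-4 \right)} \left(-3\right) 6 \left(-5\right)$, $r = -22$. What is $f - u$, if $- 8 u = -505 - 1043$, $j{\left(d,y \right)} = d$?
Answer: $\frac{1345}{2} \approx 672.5$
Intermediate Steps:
$U = 360$ ($U = 2 \cdot 2 \left(-3\right) 6 \left(-5\right) = 4 \left(\left(-18\right) \left(-5\right)\right) = 4 \cdot 90 = 360$)
$u = \frac{387}{2}$ ($u = - \frac{-505 - 1043}{8} = \left(- \frac{1}{8}\right) \left(-1548\right) = \frac{387}{2} \approx 193.5$)
$f = 866$ ($f = 360 - -506 = 360 + 506 = 866$)
$f - u = 866 - \frac{387}{2} = \frac{1345}{2}$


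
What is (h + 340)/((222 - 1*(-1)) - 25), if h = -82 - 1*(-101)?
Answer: 359/198 ≈ 1.8131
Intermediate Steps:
h = 19 (h = -82 + 101 = 19)
(h + 340)/((222 - 1*(-1)) - 25) = (19 + 340)/((222 - 1*(-1)) - 25) = 359/((222 + 1) - 25) = 359/(223 - 25) = 359/198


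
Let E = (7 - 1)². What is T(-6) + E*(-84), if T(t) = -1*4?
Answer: -3028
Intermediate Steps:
T(t) = -4
E = 36 (E = 6² = 36)
T(-6) + E*(-84) = -4 + 36*(-84) = -4 - 3024 = -3028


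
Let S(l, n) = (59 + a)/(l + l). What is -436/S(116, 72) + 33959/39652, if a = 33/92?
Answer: -368815427469/216539572 ≈ -1703.2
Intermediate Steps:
a = 33/92 (a = 33*(1/92) = 33/92 ≈ 0.35870)
S(l, n) = 5461/(184*l) (S(l, n) = (59 + 33/92)/(l + l) = 5461/(92*((2*l))) = 5461*(1/(2*l))/92 = 5461/(184*l))
-436/S(116, 72) + 33959/39652 = -436/((5461/184)/116) + 33959/39652 = -436/((5461/184)*(1/116)) + 33959*(1/39652) = -436/5461/21344 + 33959/39652 = -436*21344/5461 + 33959/39652 = -9305984/5461 + 33959/39652 = -368815427469/216539572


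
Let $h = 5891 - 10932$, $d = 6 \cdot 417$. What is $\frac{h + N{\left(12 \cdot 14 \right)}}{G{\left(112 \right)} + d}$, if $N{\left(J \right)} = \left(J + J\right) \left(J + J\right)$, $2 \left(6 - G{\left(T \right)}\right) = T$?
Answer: $\frac{107855}{2452} \approx 43.987$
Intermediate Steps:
$G{\left(T \right)} = 6 - \frac{T}{2}$
$d = 2502$
$N{\left(J \right)} = 4 J^{2}$ ($N{\left(J \right)} = 2 J 2 J = 4 J^{2}$)
$h = -5041$ ($h = 5891 - 10932 = -5041$)
$\frac{h + N{\left(12 \cdot 14 \right)}}{G{\left(112 \right)} + d} = \frac{-5041 + 4 \left(12 \cdot 14\right)^{2}}{\left(6 - 56\right) + 2502} = \frac{-5041 + 4 \cdot 168^{2}}{\left(6 - 56\right) + 2502} = \frac{-5041 + 4 \cdot 28224}{-50 + 2502} = \frac{-5041 + 112896}{2452} = 107855 \cdot \frac{1}{2452} = \frac{107855}{2452}$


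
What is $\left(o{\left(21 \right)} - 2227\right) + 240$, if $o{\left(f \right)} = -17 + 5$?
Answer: $-1999$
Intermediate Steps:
$o{\left(f \right)} = -12$
$\left(o{\left(21 \right)} - 2227\right) + 240 = \left(-12 - 2227\right) + 240 = -2239 + 240 = -1999$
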